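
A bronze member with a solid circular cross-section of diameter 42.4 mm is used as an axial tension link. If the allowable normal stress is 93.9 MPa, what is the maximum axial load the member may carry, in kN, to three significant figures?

A = 1412 mm².
P_max = σ_allow · A = 93.9 · 1412 = 132600 N = 132.6 kN.

133 kN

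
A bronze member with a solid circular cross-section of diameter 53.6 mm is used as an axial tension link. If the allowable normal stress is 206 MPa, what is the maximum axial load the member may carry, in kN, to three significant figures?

465 kN

A = 2256 mm².
P_max = σ_allow · A = 206 · 2256 = 464800 N = 464.8 kN.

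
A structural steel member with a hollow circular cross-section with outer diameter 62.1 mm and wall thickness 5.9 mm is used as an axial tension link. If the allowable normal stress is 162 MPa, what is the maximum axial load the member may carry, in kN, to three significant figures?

A = 1042 mm².
P_max = σ_allow · A = 162 · 1042 = 168800 N = 168.8 kN.

169 kN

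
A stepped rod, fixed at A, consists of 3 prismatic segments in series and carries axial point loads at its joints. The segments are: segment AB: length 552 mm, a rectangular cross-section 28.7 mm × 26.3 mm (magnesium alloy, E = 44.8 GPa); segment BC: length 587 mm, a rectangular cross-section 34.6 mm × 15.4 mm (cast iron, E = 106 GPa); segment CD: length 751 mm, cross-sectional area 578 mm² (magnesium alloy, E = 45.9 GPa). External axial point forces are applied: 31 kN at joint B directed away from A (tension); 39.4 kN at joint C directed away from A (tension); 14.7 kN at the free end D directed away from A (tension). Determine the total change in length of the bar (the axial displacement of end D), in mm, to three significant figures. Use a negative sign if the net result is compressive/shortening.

Internal axial forces (sectioning from the free end, tension +): N_CD = 14.7 kN, N_BC = 54.1 kN, N_AB = 85.1 kN.
A_AB = 754.8 mm².
A_BC = 532.8 mm².
δ_AB = 85100·552/(754.8·44800) = 1.389 mm
δ_BC = 54100·587/(532.8·106000) = 0.5623 mm
δ_CD = 14700·751/(578·45900) = 0.4161 mm
δ = Σδ_i = 2.368 mm.

2.37 mm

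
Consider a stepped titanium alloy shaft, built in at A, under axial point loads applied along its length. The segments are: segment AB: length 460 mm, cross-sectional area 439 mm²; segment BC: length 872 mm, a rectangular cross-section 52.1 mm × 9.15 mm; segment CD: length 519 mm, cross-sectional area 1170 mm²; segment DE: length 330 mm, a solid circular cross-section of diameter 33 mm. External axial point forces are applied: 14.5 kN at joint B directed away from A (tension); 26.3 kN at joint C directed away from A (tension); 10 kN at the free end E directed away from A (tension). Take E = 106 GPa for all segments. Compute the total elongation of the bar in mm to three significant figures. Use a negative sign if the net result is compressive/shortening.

1.21 mm

Internal axial forces (sectioning from the free end, tension +): N_DE = 10 kN, N_CD = 10 kN, N_BC = 36.3 kN, N_AB = 50.8 kN.
A_BC = 476.7 mm².
A_DE = 855.3 mm².
δ_AB = 50800·460/(439·106000) = 0.5022 mm
δ_BC = 36300·872/(476.7·106000) = 0.6264 mm
δ_CD = 10000·519/(1170·106000) = 0.04185 mm
δ_DE = 10000·330/(855.3·106000) = 0.0364 mm
δ = Σδ_i = 1.207 mm.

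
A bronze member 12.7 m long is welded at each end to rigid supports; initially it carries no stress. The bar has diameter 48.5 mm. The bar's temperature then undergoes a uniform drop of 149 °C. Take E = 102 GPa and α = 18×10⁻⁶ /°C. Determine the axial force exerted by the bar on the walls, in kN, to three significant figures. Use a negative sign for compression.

505 kN

Free thermal expansion αLΔT = 18e-6 · 12700 · -149 = -34.06 mm.
The walls impose strain ε = −(-34.06)/12700 = 2.6820e-03; σ = Eε = 102000 · 2.6820e-03 = 273.6 MPa.
Wall reaction R = σ·A = 273.6·1847 = 505400 N = 505.4 kN.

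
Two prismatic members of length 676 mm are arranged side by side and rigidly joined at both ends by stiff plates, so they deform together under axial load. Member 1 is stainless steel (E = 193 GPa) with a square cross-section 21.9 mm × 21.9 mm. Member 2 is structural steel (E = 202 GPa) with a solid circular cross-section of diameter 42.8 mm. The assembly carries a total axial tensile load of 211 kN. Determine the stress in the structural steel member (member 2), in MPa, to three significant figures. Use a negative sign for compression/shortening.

111 MPa

A_1 = 479.6 mm².
A_2 = 1439 mm².
Equal strain + equilibrium ⇒ each member carries load in proportion to AE: A₁E₁ = 92560000 N, A₂E₂ = 290600000 N, ΣAE = 383200000 N.
σ₂ = P·E₂/ΣAE = 211000·202000/383200000 = 111.2 MPa.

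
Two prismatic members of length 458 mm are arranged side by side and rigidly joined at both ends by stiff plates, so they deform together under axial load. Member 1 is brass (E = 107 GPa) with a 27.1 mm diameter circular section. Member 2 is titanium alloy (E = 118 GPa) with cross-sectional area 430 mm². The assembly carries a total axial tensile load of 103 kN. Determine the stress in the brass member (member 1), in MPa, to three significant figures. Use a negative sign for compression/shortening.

98.0 MPa

A_1 = 576.8 mm².
Equal strain + equilibrium ⇒ each member carries load in proportion to AE: A₁E₁ = 61720000 N, A₂E₂ = 50740000 N, ΣAE = 112500000 N.
σ₁ = P·E₁/ΣAE = 103000·107000/112500000 = 98 MPa.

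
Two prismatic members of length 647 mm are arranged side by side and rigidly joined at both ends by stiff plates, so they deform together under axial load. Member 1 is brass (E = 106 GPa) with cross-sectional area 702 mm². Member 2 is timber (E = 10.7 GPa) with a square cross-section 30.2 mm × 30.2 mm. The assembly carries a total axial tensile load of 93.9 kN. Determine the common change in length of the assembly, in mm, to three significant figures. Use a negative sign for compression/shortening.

0.722 mm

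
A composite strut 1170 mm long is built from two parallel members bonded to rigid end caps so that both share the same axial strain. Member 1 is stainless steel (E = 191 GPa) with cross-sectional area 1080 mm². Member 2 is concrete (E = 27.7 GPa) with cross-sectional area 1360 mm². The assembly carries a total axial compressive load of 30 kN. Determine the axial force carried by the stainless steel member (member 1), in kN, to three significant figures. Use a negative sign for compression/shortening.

Equal strain + equilibrium ⇒ each member carries load in proportion to AE: A₁E₁ = 206300000 N, A₂E₂ = 37670000 N, ΣAE = 244000000 N.
F₁ = P·A₁E₁/ΣAE = -30000·206300000/244000000 = -25370 N.

-25.4 kN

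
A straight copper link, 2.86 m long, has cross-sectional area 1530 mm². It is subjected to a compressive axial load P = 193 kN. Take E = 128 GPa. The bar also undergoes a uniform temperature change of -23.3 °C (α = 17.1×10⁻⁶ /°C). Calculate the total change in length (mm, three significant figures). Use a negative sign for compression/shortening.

δ_mech = NL/(AE) = -193000·2860/(1530·128000) = -2.819 mm.
δ_thermal = αLΔT = 17.1e-6·2860·-23.3 = -1.14 mm.
δ = δ_mech + δ_thermal = -3.958 mm.

-3.96 mm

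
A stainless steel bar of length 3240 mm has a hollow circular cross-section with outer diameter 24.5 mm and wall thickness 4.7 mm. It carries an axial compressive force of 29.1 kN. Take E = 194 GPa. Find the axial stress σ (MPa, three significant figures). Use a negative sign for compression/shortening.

A = 292.4 mm².
σ = N/A = -29100/292.4 = -99.54 MPa.

-99.5 MPa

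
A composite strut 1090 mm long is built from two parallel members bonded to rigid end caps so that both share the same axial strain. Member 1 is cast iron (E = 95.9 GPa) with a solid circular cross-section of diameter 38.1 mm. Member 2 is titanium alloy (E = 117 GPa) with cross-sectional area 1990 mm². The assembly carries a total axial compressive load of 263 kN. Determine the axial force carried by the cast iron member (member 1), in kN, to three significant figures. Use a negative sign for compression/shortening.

-84.0 kN

A_1 = 1140 mm².
Equal strain + equilibrium ⇒ each member carries load in proportion to AE: A₁E₁ = 109300000 N, A₂E₂ = 232800000 N, ΣAE = 342200000 N.
F₁ = P·A₁E₁/ΣAE = -263000·109300000/342200000 = -84040 N.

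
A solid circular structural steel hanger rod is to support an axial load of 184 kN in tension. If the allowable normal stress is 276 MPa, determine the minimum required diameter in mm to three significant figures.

Required area A ≥ P/σ_allow = 184000/276 = 666.7 mm².
For a solid circular section, d ≥ √(4A/π) = 29.13 mm.

29.1 mm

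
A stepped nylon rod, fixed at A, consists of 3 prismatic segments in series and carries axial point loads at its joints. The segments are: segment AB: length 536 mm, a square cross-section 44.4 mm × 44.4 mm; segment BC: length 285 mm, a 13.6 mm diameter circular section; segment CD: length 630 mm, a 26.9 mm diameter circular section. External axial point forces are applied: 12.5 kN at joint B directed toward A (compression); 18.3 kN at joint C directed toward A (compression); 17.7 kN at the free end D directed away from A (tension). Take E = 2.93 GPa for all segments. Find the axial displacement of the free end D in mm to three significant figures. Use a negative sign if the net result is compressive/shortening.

5.08 mm

Internal axial forces (sectioning from the free end, tension +): N_CD = 17.7 kN, N_BC = -0.6 kN, N_AB = -13.1 kN.
A_AB = 1971 mm².
A_BC = 145.3 mm².
A_CD = 568.3 mm².
δ_AB = -13100·536/(1971·2930) = -1.216 mm
δ_BC = -600·285/(145.3·2930) = -0.4018 mm
δ_CD = 17700·630/(568.3·2930) = 6.697 mm
δ = Σδ_i = 5.079 mm.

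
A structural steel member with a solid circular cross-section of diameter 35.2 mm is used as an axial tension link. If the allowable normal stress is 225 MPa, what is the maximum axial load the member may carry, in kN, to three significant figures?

A = 973.1 mm².
P_max = σ_allow · A = 225 · 973.1 = 219000 N = 219 kN.

219 kN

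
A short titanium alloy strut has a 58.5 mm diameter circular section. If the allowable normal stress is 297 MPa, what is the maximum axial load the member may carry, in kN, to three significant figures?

A = 2688 mm².
P_max = σ_allow · A = 297 · 2688 = 798300 N = 798.3 kN.

798 kN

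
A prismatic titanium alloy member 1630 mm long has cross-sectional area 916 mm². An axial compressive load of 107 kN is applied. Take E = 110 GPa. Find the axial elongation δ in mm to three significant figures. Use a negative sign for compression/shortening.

-1.73 mm

δ_mech = NL/(AE) = -107000·1630/(916·110000) = -1.731 mm.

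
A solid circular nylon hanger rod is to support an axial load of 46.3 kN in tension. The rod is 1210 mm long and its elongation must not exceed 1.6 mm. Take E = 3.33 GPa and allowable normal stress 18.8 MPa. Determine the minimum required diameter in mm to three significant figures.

116 mm

Required area A ≥ P/σ_allow = 46300/18.8 = 2463 mm².
For a solid circular section, d ≥ √(4A/π) = 56 mm.
Elongation limit: A ≥ PL/(Eδ_allow) = 46300·1210/(3330·1.6) = 10510 mm² ⇒ d ≥ 115.7 mm.
The elongation limit governs.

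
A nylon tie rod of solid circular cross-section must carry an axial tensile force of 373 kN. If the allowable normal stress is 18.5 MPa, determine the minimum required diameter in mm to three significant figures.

160 mm

Required area A ≥ P/σ_allow = 373000/18.5 = 20160 mm².
For a solid circular section, d ≥ √(4A/π) = 160.2 mm.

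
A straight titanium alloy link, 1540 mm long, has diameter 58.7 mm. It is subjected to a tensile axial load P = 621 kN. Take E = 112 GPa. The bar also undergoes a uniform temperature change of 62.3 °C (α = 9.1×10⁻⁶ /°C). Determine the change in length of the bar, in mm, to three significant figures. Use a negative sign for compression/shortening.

A = 2706 mm².
δ_mech = NL/(AE) = 621000·1540/(2706·112000) = 3.155 mm.
δ_thermal = αLΔT = 9.1e-6·1540·62.3 = 0.8731 mm.
δ = δ_mech + δ_thermal = 4.028 mm.

4.03 mm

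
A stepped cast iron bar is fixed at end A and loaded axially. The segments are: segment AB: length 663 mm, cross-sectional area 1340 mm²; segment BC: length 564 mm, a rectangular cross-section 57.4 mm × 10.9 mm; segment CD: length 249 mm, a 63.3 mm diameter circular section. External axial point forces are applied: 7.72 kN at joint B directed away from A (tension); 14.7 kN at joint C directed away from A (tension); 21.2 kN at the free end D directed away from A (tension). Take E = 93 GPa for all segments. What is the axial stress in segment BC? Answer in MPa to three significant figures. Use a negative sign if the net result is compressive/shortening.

57.4 MPa

Internal axial forces (sectioning from the free end, tension +): N_CD = 21.2 kN, N_BC = 35.9 kN, N_AB = 43.62 kN.
A_BC = 625.7 mm².
σ_BC = N_BC/A_BC = 35900/625.7 = 57.38 MPa.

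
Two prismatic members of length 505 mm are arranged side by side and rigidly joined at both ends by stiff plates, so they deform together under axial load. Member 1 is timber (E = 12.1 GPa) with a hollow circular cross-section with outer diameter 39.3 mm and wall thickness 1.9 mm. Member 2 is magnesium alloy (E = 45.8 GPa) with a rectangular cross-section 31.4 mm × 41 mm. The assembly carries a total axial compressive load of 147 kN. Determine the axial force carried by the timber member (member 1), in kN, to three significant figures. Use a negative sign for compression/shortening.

-6.44 kN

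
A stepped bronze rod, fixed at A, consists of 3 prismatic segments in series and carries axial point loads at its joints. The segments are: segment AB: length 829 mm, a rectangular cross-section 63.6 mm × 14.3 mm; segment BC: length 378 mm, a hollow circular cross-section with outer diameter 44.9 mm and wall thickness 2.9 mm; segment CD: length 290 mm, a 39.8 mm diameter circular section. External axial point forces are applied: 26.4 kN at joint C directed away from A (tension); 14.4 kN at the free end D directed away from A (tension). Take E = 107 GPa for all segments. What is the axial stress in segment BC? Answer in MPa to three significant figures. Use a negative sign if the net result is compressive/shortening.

Internal axial forces (sectioning from the free end, tension +): N_CD = 14.4 kN, N_BC = 40.8 kN, N_AB = 40.8 kN.
A_BC = 382.6 mm².
σ_BC = N_BC/A_BC = 40800/382.6 = 106.6 MPa.

107 MPa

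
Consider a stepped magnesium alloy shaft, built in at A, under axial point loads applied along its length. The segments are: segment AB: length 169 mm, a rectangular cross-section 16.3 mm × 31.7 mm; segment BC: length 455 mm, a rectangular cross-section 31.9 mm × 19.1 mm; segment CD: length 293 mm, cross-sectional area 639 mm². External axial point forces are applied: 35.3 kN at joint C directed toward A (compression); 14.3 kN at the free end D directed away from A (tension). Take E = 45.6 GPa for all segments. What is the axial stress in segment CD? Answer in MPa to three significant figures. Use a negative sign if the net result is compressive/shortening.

22.4 MPa

Internal axial forces (sectioning from the free end, tension +): N_CD = 14.3 kN, N_BC = -21 kN, N_AB = -21 kN.
σ_CD = N_CD/A_CD = 14300/639 = 22.38 MPa.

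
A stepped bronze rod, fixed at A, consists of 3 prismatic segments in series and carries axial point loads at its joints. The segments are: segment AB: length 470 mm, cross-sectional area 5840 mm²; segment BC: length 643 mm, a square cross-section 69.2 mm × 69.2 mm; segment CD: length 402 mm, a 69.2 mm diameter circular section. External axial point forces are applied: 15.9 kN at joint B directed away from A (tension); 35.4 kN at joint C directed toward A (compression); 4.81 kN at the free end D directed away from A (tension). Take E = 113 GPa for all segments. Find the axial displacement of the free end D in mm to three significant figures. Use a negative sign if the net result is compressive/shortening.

Internal axial forces (sectioning from the free end, tension +): N_CD = 4.81 kN, N_BC = -30.59 kN, N_AB = -14.69 kN.
A_BC = 4789 mm².
A_CD = 3761 mm².
δ_AB = -14690·470/(5840·113000) = -0.01046 mm
δ_BC = -30590·643/(4789·113000) = -0.03635 mm
δ_CD = 4810·402/(3761·113000) = 0.00455 mm
δ = Σδ_i = -0.04226 mm.

-0.0423 mm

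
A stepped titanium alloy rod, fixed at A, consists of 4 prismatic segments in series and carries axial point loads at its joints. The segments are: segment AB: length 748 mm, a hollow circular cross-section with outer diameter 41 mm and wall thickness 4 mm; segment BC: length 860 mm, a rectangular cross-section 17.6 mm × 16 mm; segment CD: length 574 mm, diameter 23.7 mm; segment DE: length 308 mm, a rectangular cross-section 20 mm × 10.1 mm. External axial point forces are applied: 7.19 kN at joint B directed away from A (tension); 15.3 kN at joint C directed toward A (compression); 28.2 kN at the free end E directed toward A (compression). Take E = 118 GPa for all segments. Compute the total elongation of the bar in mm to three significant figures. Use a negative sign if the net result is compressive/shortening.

-2.30 mm

Internal axial forces (sectioning from the free end, tension +): N_DE = -28.2 kN, N_CD = -28.2 kN, N_BC = -43.5 kN, N_AB = -36.31 kN.
A_AB = 465 mm².
A_BC = 281.6 mm².
A_CD = 441.2 mm².
A_DE = 202 mm².
δ_AB = -36310·748/(465·118000) = -0.495 mm
δ_BC = -43500·860/(281.6·118000) = -1.126 mm
δ_CD = -28200·574/(441.2·118000) = -0.311 mm
δ_DE = -28200·308/(202·118000) = -0.3644 mm
δ = Σδ_i = -2.296 mm.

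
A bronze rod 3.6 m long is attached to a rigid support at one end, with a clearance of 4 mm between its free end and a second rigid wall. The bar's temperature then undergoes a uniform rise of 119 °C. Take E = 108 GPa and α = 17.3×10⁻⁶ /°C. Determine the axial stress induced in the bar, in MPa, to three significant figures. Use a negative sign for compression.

Free thermal expansion αLΔT = 17.3e-6 · 3600 · 119 = 7.411 mm.
The walls engage after the gap closes; constrained expansion = 7.411 − 4 = 3.411 mm.
The walls impose strain ε = −(3.411)/3600 = -9.4759e-04; σ = Eε = 108000 · -9.4759e-04 = -102.3 MPa.

-102 MPa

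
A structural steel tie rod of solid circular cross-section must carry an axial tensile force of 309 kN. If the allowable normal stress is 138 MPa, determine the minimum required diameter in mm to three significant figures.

Required area A ≥ P/σ_allow = 309000/138 = 2239 mm².
For a solid circular section, d ≥ √(4A/π) = 53.39 mm.

53.4 mm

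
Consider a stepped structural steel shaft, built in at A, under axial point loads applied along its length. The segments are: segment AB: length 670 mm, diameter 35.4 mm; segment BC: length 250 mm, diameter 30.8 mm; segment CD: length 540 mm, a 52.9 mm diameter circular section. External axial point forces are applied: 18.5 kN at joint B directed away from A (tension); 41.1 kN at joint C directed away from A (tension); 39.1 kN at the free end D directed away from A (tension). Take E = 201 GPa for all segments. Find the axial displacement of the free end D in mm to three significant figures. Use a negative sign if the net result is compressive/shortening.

Internal axial forces (sectioning from the free end, tension +): N_CD = 39.1 kN, N_BC = 80.2 kN, N_AB = 98.7 kN.
A_AB = 984.2 mm².
A_BC = 745.1 mm².
A_CD = 2198 mm².
δ_AB = 98700·670/(984.2·201000) = 0.3343 mm
δ_BC = 80200·250/(745.1·201000) = 0.1339 mm
δ_CD = 39100·540/(2198·201000) = 0.04779 mm
δ = Σδ_i = 0.5159 mm.

0.516 mm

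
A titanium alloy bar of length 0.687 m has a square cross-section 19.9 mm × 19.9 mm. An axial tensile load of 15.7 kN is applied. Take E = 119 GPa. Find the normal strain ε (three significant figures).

A = 396 mm².
σ = N/A = 39.65 MPa; ε = σ/E = 39.65/119000 = 3.332e-04.

3.33e-04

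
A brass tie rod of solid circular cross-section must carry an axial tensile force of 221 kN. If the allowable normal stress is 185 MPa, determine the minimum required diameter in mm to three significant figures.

Required area A ≥ P/σ_allow = 221000/185 = 1195 mm².
For a solid circular section, d ≥ √(4A/π) = 39 mm.

39.0 mm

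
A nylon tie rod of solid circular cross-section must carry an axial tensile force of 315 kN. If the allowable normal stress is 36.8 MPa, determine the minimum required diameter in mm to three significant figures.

104 mm

Required area A ≥ P/σ_allow = 315000/36.8 = 8560 mm².
For a solid circular section, d ≥ √(4A/π) = 104.4 mm.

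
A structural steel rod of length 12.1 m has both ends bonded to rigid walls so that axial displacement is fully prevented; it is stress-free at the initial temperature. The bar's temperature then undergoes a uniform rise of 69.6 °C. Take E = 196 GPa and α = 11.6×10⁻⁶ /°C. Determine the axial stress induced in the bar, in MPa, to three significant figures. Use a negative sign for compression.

-158 MPa

Free thermal expansion αLΔT = 11.6e-6 · 12100 · 69.6 = 9.769 mm.
The walls impose strain ε = −(9.769)/12100 = -8.0736e-04; σ = Eε = 196000 · -8.0736e-04 = -158.2 MPa.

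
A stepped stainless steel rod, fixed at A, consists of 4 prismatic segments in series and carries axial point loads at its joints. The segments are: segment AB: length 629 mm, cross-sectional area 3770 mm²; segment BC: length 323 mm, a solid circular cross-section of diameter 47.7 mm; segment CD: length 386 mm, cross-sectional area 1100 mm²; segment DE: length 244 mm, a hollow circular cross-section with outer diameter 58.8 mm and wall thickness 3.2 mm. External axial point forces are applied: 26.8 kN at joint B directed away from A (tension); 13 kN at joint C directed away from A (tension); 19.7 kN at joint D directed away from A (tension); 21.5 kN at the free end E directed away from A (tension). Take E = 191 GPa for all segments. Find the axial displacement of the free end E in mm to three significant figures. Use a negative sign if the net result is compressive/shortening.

Internal axial forces (sectioning from the free end, tension +): N_DE = 21.5 kN, N_CD = 41.2 kN, N_BC = 54.2 kN, N_AB = 81 kN.
A_BC = 1787 mm².
A_DE = 559 mm².
δ_AB = 81000·629/(3770·191000) = 0.07076 mm
δ_BC = 54200·323/(1787·191000) = 0.05129 mm
δ_CD = 41200·386/(1100·191000) = 0.07569 mm
δ_DE = 21500·244/(559·191000) = 0.04914 mm
δ = Σδ_i = 0.2469 mm.

0.247 mm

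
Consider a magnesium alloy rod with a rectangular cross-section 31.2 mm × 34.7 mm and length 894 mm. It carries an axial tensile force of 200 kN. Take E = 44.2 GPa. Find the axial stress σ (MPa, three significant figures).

A = 1083 mm².
σ = N/A = 200000/1083 = 184.7 MPa.

185 MPa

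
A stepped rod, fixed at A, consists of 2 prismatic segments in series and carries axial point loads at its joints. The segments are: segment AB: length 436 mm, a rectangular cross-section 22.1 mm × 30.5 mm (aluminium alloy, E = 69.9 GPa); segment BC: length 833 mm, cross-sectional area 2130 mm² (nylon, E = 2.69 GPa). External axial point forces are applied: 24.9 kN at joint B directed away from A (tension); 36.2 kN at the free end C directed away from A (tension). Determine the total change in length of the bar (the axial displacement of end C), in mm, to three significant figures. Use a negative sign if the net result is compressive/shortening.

5.83 mm

Internal axial forces (sectioning from the free end, tension +): N_BC = 36.2 kN, N_AB = 61.1 kN.
A_AB = 674.1 mm².
δ_AB = 61100·436/(674.1·69900) = 0.5654 mm
δ_BC = 36200·833/(2130·2690) = 5.263 mm
δ = Σδ_i = 5.828 mm.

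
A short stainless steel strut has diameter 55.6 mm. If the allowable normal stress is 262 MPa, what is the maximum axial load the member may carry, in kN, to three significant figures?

636 kN

A = 2428 mm².
P_max = σ_allow · A = 262 · 2428 = 636100 N = 636.1 kN.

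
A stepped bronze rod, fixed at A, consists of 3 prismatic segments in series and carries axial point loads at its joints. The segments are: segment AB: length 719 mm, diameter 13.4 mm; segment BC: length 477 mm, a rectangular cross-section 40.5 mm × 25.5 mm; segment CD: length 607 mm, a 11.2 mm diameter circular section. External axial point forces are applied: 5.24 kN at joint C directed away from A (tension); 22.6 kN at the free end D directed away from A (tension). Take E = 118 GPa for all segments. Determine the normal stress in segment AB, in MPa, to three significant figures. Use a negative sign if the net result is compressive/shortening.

Internal axial forces (sectioning from the free end, tension +): N_CD = 22.6 kN, N_BC = 27.84 kN, N_AB = 27.84 kN.
A_AB = 141 mm².
σ_AB = N_AB/A_AB = 27840/141 = 197.4 MPa.

197 MPa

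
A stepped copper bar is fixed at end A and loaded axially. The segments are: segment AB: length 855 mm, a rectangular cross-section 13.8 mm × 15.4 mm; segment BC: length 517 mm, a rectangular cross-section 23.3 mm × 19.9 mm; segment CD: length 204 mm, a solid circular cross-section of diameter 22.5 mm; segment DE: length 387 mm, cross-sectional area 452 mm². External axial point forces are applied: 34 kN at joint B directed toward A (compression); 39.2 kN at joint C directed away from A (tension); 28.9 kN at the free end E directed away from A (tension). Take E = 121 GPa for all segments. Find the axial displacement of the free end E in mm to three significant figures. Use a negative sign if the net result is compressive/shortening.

Internal axial forces (sectioning from the free end, tension +): N_DE = 28.9 kN, N_CD = 28.9 kN, N_BC = 68.1 kN, N_AB = 34.1 kN.
A_AB = 212.5 mm².
A_BC = 463.7 mm².
A_CD = 397.6 mm².
δ_AB = 34100·855/(212.5·121000) = 1.134 mm
δ_BC = 68100·517/(463.7·121000) = 0.6275 mm
δ_CD = 28900·204/(397.6·121000) = 0.1225 mm
δ_DE = 28900·387/(452·121000) = 0.2045 mm
δ = Σδ_i = 2.088 mm.

2.09 mm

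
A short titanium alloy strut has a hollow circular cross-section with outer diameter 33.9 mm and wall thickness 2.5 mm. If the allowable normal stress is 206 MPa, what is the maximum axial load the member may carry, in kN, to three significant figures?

A = 246.6 mm².
P_max = σ_allow · A = 206 · 246.6 = 50800 N = 50.8 kN.

50.8 kN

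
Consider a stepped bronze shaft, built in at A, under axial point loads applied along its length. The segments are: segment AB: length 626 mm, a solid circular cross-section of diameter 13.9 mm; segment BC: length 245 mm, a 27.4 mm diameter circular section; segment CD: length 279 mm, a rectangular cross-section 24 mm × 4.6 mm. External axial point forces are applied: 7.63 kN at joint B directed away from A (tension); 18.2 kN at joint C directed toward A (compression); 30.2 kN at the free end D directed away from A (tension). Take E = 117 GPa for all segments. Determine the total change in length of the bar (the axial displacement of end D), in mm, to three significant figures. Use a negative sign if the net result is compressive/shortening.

Internal axial forces (sectioning from the free end, tension +): N_CD = 30.2 kN, N_BC = 12 kN, N_AB = 19.63 kN.
A_AB = 151.7 mm².
A_BC = 589.6 mm².
A_CD = 110.4 mm².
δ_AB = 19630·626/(151.7·117000) = 0.6921 mm
δ_BC = 12000·245/(589.6·117000) = 0.04262 mm
δ_CD = 30200·279/(110.4·117000) = 0.6523 mm
δ = Σδ_i = 1.387 mm.

1.39 mm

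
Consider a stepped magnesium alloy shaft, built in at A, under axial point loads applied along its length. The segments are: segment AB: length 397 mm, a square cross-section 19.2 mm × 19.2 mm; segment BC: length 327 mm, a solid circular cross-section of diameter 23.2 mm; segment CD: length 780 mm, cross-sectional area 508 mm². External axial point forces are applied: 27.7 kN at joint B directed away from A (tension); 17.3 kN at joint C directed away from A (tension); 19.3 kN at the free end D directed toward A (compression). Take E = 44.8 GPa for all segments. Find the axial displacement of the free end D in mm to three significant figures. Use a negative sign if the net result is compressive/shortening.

-0.0782 mm

Internal axial forces (sectioning from the free end, tension +): N_CD = -19.3 kN, N_BC = -2 kN, N_AB = 25.7 kN.
A_AB = 368.6 mm².
A_BC = 422.7 mm².
δ_AB = 25700·397/(368.6·44800) = 0.6178 mm
δ_BC = -2000·327/(422.7·44800) = -0.03453 mm
δ_CD = -19300·780/(508·44800) = -0.6615 mm
δ = Σδ_i = -0.07821 mm.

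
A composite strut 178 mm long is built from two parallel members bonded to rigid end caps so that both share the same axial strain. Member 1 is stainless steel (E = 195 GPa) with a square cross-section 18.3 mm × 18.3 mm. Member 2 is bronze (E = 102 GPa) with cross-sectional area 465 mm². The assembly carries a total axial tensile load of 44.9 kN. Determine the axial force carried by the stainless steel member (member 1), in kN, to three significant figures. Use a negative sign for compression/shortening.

A_1 = 334.9 mm².
Equal strain + equilibrium ⇒ each member carries load in proportion to AE: A₁E₁ = 65300000 N, A₂E₂ = 47430000 N, ΣAE = 112700000 N.
F₁ = P·A₁E₁/ΣAE = 44900·65300000/112700000 = 26010 N.

26.0 kN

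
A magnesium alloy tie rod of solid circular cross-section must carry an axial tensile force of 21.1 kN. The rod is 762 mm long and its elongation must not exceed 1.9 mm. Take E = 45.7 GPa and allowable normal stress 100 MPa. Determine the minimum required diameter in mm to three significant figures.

Required area A ≥ P/σ_allow = 21100/100 = 211 mm².
For a solid circular section, d ≥ √(4A/π) = 16.39 mm.
Elongation limit: A ≥ PL/(Eδ_allow) = 21100·762/(45700·1.9) = 185.2 mm² ⇒ d ≥ 15.35 mm.
The stress limit governs.

16.4 mm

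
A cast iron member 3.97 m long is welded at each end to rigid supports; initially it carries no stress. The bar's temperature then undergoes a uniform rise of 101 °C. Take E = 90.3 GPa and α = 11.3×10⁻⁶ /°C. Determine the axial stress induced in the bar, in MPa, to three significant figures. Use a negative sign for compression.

-103 MPa

Free thermal expansion αLΔT = 11.3e-6 · 3970 · 101 = 4.531 mm.
The walls impose strain ε = −(4.531)/3970 = -1.1413e-03; σ = Eε = 90300 · -1.1413e-03 = -103.1 MPa.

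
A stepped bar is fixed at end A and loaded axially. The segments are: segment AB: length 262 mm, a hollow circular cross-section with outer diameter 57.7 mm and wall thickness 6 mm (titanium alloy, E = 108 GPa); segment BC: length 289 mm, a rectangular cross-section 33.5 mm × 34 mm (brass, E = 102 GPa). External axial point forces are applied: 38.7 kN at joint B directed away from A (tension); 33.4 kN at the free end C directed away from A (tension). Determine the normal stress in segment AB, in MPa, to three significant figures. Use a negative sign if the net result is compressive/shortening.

Internal axial forces (sectioning from the free end, tension +): N_BC = 33.4 kN, N_AB = 72.1 kN.
A_AB = 974.5 mm².
σ_AB = N_AB/A_AB = 72100/974.5 = 73.98 MPa.

74.0 MPa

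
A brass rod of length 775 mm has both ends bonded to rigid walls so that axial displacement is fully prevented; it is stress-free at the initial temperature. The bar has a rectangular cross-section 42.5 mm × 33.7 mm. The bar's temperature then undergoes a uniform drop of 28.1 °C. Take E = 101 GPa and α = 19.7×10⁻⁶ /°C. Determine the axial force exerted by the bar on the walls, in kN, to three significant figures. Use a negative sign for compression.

80.1 kN

Free thermal expansion αLΔT = 19.7e-6 · 775 · -28.1 = -0.429 mm.
The walls impose strain ε = −(-0.429)/775 = 5.5357e-04; σ = Eε = 101000 · 5.5357e-04 = 55.91 MPa.
Wall reaction R = σ·A = 55.91·1432 = 80080 N = 80.08 kN.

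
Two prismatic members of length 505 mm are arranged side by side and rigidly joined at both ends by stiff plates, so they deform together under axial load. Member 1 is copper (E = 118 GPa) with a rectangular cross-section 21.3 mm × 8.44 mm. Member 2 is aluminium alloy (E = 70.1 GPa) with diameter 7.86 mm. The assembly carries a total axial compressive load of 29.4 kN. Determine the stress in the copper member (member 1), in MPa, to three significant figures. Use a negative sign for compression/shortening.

-141 MPa

A_1 = 179.8 mm².
A_2 = 48.52 mm².
Equal strain + equilibrium ⇒ each member carries load in proportion to AE: A₁E₁ = 21210000 N, A₂E₂ = 3401000 N, ΣAE = 24610000 N.
σ₁ = P·E₁/ΣAE = -29400·118000/24610000 = -140.9 MPa.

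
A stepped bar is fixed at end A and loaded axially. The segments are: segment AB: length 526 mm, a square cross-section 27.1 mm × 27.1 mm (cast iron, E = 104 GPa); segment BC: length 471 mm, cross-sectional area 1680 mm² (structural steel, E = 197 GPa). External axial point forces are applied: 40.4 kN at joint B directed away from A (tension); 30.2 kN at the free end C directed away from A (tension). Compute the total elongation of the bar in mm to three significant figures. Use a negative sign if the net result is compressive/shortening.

Internal axial forces (sectioning from the free end, tension +): N_BC = 30.2 kN, N_AB = 70.6 kN.
A_AB = 734.4 mm².
δ_AB = 70600·526/(734.4·104000) = 0.4862 mm
δ_BC = 30200·471/(1680·197000) = 0.04298 mm
δ = Σδ_i = 0.5292 mm.

0.529 mm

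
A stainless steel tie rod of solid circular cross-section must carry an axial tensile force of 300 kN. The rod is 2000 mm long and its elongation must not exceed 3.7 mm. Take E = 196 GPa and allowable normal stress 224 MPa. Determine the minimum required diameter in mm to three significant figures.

Required area A ≥ P/σ_allow = 300000/224 = 1339 mm².
For a solid circular section, d ≥ √(4A/π) = 41.29 mm.
Elongation limit: A ≥ PL/(Eδ_allow) = 300000·2000/(196000·3.7) = 827.4 mm² ⇒ d ≥ 32.46 mm.
The stress limit governs.

41.3 mm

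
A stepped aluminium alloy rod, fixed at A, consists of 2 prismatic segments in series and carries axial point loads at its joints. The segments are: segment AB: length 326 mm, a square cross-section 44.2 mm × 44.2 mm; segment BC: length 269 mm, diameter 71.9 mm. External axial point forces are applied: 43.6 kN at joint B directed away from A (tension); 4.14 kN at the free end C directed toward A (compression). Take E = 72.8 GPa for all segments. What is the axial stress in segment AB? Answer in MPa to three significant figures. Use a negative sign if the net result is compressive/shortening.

Internal axial forces (sectioning from the free end, tension +): N_BC = -4.14 kN, N_AB = 39.46 kN.
A_AB = 1954 mm².
σ_AB = N_AB/A_AB = 39460/1954 = 20.2 MPa.

20.2 MPa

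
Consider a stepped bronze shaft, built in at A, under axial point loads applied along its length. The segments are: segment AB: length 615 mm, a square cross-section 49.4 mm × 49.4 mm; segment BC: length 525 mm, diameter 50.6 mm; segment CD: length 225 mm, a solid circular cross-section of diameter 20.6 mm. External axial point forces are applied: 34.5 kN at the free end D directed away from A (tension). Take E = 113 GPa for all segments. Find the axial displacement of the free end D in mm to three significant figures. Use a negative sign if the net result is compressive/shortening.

0.363 mm

Internal axial forces (sectioning from the free end, tension +): N_CD = 34.5 kN, N_BC = 34.5 kN, N_AB = 34.5 kN.
A_AB = 2440 mm².
A_BC = 2011 mm².
A_CD = 333.3 mm².
δ_AB = 34500·615/(2440·113000) = 0.07694 mm
δ_BC = 34500·525/(2011·113000) = 0.07971 mm
δ_CD = 34500·225/(333.3·113000) = 0.2061 mm
δ = Σδ_i = 0.3628 mm.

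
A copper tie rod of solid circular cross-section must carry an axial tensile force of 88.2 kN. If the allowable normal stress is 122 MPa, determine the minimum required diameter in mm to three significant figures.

Required area A ≥ P/σ_allow = 88200/122 = 723 mm².
For a solid circular section, d ≥ √(4A/π) = 30.34 mm.

30.3 mm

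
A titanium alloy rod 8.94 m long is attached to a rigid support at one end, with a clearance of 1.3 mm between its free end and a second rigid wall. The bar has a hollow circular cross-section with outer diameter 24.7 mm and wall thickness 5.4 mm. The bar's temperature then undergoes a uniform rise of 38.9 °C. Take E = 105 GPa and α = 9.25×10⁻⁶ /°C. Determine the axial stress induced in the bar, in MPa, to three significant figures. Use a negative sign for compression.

Free thermal expansion αLΔT = 9.25e-6 · 8940 · 38.9 = 3.217 mm.
The walls engage after the gap closes; constrained expansion = 3.217 − 1.3 = 1.917 mm.
The walls impose strain ε = −(1.917)/8940 = -2.1441e-04; σ = Eε = 105000 · -2.1441e-04 = -22.51 MPa.

-22.5 MPa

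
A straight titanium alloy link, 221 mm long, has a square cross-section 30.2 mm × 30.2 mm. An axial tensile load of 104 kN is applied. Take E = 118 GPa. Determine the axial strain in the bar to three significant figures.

A = 912 mm².
σ = N/A = 114 MPa; ε = σ/E = 114/118000 = 9.664e-04.

9.66e-04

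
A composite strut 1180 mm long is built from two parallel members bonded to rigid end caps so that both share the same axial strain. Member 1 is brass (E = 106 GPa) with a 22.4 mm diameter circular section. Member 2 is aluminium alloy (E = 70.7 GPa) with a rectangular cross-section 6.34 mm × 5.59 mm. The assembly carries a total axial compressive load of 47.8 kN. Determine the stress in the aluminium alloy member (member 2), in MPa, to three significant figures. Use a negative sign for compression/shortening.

-76.3 MPa

A_1 = 394.1 mm².
A_2 = 35.44 mm².
Equal strain + equilibrium ⇒ each member carries load in proportion to AE: A₁E₁ = 41770000 N, A₂E₂ = 2506000 N, ΣAE = 44280000 N.
σ₂ = P·E₂/ΣAE = -47800·70700/44280000 = -76.32 MPa.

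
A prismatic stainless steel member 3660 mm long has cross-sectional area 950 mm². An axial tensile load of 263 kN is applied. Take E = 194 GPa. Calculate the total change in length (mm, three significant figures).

5.22 mm

δ_mech = NL/(AE) = 263000·3660/(950·194000) = 5.223 mm.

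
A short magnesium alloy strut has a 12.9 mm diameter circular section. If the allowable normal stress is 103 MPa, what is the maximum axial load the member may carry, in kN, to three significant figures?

13.5 kN

A = 130.7 mm².
P_max = σ_allow · A = 103 · 130.7 = 13460 N = 13.46 kN.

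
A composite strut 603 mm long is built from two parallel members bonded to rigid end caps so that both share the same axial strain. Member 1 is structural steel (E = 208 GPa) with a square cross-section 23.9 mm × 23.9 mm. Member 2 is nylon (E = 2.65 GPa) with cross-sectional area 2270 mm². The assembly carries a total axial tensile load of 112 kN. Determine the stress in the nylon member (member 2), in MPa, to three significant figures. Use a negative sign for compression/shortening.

A_1 = 571.2 mm².
Equal strain + equilibrium ⇒ each member carries load in proportion to AE: A₁E₁ = 118800000 N, A₂E₂ = 6016000 N, ΣAE = 124800000 N.
σ₂ = P·E₂/ΣAE = 112000·2650/124800000 = 2.378 MPa.

2.38 MPa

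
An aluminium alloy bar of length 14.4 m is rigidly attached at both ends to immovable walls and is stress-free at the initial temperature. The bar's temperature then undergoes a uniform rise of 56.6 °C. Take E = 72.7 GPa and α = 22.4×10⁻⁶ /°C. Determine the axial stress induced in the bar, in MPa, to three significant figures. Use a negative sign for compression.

-92.2 MPa

Free thermal expansion αLΔT = 22.4e-6 · 14400 · 56.6 = 18.26 mm.
The walls impose strain ε = −(18.26)/14400 = -1.2678e-03; σ = Eε = 72700 · -1.2678e-03 = -92.17 MPa.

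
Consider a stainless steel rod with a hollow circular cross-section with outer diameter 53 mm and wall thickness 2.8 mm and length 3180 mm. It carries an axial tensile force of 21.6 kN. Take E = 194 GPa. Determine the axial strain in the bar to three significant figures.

2.52e-04

A = 441.6 mm².
σ = N/A = 48.92 MPa; ε = σ/E = 48.92/194000 = 2.521e-04.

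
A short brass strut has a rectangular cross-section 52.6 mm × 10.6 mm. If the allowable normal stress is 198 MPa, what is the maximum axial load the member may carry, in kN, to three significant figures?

A = 557.6 mm².
P_max = σ_allow · A = 198 · 557.6 = 110400 N = 110.4 kN.

110 kN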